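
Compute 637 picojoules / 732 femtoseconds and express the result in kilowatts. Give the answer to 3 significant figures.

(637 × 10^-12) / (732 × 10^-15) = 0.87022 × 10^3 W

0.870 kilowatts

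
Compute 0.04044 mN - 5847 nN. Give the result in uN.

34.593 uN

In uN:
  0.04044 mN = 0.04044 × 10³ uN = 40.44
  5847 nN = 5847 × 10⁻³ uN = 5.847
Difference: 40.44 - 5.847 = 34.593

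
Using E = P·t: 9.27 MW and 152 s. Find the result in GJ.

1.40904 GJ

9.27 × 10⁶ × 152 = 1409.04 × 10⁶ J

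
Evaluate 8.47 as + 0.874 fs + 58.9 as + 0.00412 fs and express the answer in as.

In as:
  8.47 as → 8.47
  0.874 fs = 0.874e3 as = 874
  58.9 as → 58.9
  0.00412 fs = 0.00412e3 as = 4.12
Sum: 8.47 + 874 + 58.9 + 4.12 = 945.49

945.49 as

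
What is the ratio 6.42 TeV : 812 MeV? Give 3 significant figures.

(6.42e12) / (812e6) = 0.007906e6

7910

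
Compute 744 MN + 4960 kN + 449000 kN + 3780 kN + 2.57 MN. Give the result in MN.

1204.31 MN

In MN:
  744 MN → 744
  4960 kN = 4960 × 10⁻³ MN = 4.96
  449000 kN = 449000 × 10⁻³ MN = 449
  3780 kN = 3780 × 10⁻³ MN = 3.78
  2.57 MN → 2.57
Sum: 744 + 4.96 + 449 + 3.78 + 2.57 = 1204.31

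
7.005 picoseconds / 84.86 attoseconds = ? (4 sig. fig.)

(7.005 × 10^-12) / (84.86 × 10^-18) = 0.082548 × 10^6

82550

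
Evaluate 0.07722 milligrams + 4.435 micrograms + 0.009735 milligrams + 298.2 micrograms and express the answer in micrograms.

In micrograms:
  0.07722 milligrams = 0.07722e3 micrograms = 77.22
  4.435 micrograms → 4.435
  0.009735 milligrams = 0.009735e3 micrograms = 9.735
  298.2 micrograms → 298.2
Sum: 77.22 + 4.435 + 9.735 + 298.2 = 389.59

389.59 micrograms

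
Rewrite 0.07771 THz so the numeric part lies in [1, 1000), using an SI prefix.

= 77.71e9 Hz; 1e9 is giga.

77.71 GHz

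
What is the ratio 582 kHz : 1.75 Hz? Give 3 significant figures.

(582 × 10³) / (1.75) = 332.6 × 10³

333000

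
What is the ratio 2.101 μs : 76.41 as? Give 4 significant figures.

27500000000

(2.101 × 10⁻⁶) / (76.41 × 10⁻¹⁸) = 0.027496 × 10¹²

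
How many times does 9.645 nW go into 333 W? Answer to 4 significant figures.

(333) / (9.645e-9) = 34.526e9

34530000000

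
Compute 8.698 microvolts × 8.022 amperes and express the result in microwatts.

8.698 × 10⁻⁶ × 8.022 = 69.775356 × 10⁻⁶ W

69.775356 microwatts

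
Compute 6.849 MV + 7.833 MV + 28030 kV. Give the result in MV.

42.712 MV

In MV:
  6.849 MV → 6.849
  7.833 MV → 7.833
  28030 kV = 28030e-3 MV = 28.03
Sum: 6.849 + 7.833 + 28.03 = 42.712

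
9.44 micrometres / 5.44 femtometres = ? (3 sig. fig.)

1740000000

(9.44e-6) / (5.44e-15) = 1.735e9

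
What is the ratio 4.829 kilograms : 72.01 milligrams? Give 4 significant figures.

(4.829e3) / (72.01e-3) = 0.06706e6

67060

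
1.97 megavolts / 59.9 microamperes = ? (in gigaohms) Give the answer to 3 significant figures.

(1.97 × 10⁶) / (59.9 × 10⁻⁶) = 0.032888 × 10¹² Ω

32.9 gigaohms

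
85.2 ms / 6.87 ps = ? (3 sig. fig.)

12400000000

(85.2 × 10^-3) / (6.87 × 10^-12) = 12.4 × 10^9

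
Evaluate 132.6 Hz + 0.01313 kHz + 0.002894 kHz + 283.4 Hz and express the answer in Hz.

In Hz:
  132.6 Hz → 132.6
  0.01313 kHz = 0.01313e3 Hz = 13.13
  0.002894 kHz = 0.002894e3 Hz = 2.894
  283.4 Hz → 283.4
Sum: 132.6 + 13.13 + 2.894 + 283.4 = 432.024

432.024 Hz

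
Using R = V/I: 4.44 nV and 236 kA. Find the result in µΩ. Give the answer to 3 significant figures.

0.0000000188 µΩ

(4.44 × 10^-9) / (236 × 10^3) = 0.018814 × 10^-12 Ω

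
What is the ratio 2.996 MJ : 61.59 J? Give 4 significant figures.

48640

(2.996e6) / (61.59) = 0.048644e6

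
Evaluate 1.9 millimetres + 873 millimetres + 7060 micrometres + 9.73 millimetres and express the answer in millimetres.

891.69 millimetres

In millimetres:
  1.9 millimetres → 1.9
  873 millimetres → 873
  7060 micrometres = 7060 × 10⁻³ millimetres = 7.06
  9.73 millimetres → 9.73
Sum: 1.9 + 873 + 7.06 + 9.73 = 891.69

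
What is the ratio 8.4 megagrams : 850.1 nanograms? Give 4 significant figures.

(8.4 × 10⁶) / (850.1 × 10⁻⁹) = 0.0098812 × 10¹⁵

9881000000000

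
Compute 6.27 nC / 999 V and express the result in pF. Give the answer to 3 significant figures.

6.28 pF

(6.27 × 10^-9) / (999) = 0.0062763 × 10^-9 F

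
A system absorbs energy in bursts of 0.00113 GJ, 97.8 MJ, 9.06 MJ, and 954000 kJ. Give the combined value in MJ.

In MJ:
  0.00113 GJ = 0.00113 × 10³ MJ = 1.13
  97.8 MJ → 97.8
  9.06 MJ → 9.06
  954000 kJ = 954000 × 10⁻³ MJ = 954
Sum: 1.13 + 97.8 + 9.06 + 954 = 1061.99

1061.99 MJ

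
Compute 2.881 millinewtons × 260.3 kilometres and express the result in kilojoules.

0.7499243 kilojoules

2.881 × 10^-3 × 260.3 × 10^3 = 749.9243 J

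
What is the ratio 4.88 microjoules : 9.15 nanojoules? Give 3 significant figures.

(4.88e-6) / (9.15e-9) = 0.5333e3

533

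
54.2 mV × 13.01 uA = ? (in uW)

54.2 × 10^-3 × 13.01 × 10^-6 = 705.142 × 10^-9 W

0.705142 uW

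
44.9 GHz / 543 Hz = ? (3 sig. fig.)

82700000

(44.9 × 10^9) / (543) = 0.08269 × 10^9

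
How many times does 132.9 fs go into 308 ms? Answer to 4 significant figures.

2318000000000

(308 × 10⁻³) / (132.9 × 10⁻¹⁵) = 2.3175 × 10¹²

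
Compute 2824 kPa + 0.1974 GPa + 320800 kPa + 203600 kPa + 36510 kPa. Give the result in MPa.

In MPa:
  2824 kPa = 2824 × 10⁻³ MPa = 2.824
  0.1974 GPa = 0.1974 × 10³ MPa = 197.4
  320800 kPa = 320800 × 10⁻³ MPa = 320.8
  203600 kPa = 203600 × 10⁻³ MPa = 203.6
  36510 kPa = 36510 × 10⁻³ MPa = 36.51
Sum: 2.824 + 197.4 + 320.8 + 203.6 + 36.51 = 761.134

761.134 MPa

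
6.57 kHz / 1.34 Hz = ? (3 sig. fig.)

(6.57 × 10³) / (1.34) = 4.903 × 10³

4900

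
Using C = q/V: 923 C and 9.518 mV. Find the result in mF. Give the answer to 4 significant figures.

(923) / (9.518e-3) = 96.9742e3 F

96970000 mF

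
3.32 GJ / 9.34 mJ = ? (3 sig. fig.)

355000000000

(3.32e9) / (9.34e-3) = 0.3555e12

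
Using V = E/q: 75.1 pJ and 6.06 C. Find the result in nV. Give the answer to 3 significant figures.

0.0124 nV

(75.1 × 10⁻¹²) / (6.06) = 12.393 × 10⁻¹² V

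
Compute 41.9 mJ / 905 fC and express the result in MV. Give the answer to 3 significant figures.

46300 MV

(41.9 × 10^-3) / (905 × 10^-15) = 0.046298 × 10^12 V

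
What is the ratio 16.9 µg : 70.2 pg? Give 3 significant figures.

241000

(16.9 × 10^-6) / (70.2 × 10^-12) = 0.2407 × 10^6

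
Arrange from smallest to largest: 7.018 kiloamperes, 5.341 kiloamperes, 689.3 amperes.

7.018 kiloamperes = 7018 amperes
5.341 kiloamperes = 5341 amperes
689.3 amperes = 689.3 amperes

689.3 amperes < 5.341 kiloamperes < 7.018 kiloamperes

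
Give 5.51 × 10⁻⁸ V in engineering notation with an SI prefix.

55.1 nV

= 55.1 × 10⁻⁹ V; 10⁻⁹ is nano.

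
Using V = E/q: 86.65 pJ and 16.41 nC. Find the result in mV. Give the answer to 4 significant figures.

(86.65e-12) / (16.41e-9) = 5.28032e-3 V

5.280 mV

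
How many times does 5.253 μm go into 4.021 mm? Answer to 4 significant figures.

(4.021 × 10⁻³) / (5.253 × 10⁻⁶) = 0.76547 × 10³

765.5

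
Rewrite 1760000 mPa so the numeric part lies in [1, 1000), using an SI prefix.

= 1.76 × 10^3 Pa; 10^3 is kilo.

1.76 kPa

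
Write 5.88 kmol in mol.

5880 mol

kilo = 1e3, (no prefix) = 1e0; factor is 1e3.
5.88 × 1e3 = 5880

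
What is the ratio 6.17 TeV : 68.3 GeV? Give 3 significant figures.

(6.17 × 10^12) / (68.3 × 10^9) = 0.09034 × 10^3

90.3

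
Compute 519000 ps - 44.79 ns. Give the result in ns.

In ns:
  519000 ps = 519000 × 10⁻³ ns = 519
  44.79 ns → 44.79
Difference: 519 - 44.79 = 474.21

474.21 ns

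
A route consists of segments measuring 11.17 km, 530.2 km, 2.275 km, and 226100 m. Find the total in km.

In km:
  11.17 km → 11.17
  530.2 km → 530.2
  2.275 km → 2.275
  226100 m = 226100 × 10⁻³ km = 226.1
Sum: 11.17 + 530.2 + 2.275 + 226.1 = 769.745

769.745 km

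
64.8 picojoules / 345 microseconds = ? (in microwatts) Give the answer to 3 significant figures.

0.188 microwatts

(64.8 × 10^-12) / (345 × 10^-6) = 0.18783 × 10^-6 W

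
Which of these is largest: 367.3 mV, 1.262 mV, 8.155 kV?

367.3 mV = 0.3673 V
1.262 mV = 0.001262 V
8.155 kV = 8155 V

8.155 kV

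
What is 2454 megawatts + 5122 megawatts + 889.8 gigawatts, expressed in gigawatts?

897.376 gigawatts

In gigawatts:
  2454 megawatts = 2454e-3 gigawatts = 2.454
  5122 megawatts = 5122e-3 gigawatts = 5.122
  889.8 gigawatts → 889.8
Sum: 2.454 + 5.122 + 889.8 = 897.376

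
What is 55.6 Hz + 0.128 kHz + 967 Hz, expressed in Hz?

In Hz:
  55.6 Hz → 55.6
  0.128 kHz = 0.128 × 10^3 Hz = 128
  967 Hz → 967
Sum: 55.6 + 128 + 967 = 1150.6

1150.6 Hz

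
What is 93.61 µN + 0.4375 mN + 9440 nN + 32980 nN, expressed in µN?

In µN:
  93.61 µN → 93.61
  0.4375 mN = 0.4375 × 10^3 µN = 437.5
  9440 nN = 9440 × 10^-3 µN = 9.44
  32980 nN = 32980 × 10^-3 µN = 32.98
Sum: 93.61 + 437.5 + 9.44 + 32.98 = 573.53

573.53 µN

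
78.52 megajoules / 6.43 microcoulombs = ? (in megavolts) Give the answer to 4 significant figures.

(78.52 × 10^6) / (6.43 × 10^-6) = 12.2115 × 10^12 V

12210000 megavolts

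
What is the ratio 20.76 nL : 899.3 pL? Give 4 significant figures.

23.08

(20.76e-9) / (899.3e-12) = 0.023085e3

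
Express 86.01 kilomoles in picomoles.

86010000000000000 picomoles

kilo = 10^3, pico = 10^-12; factor is 10^15.
86.01 × 10^15 = 86010000000000000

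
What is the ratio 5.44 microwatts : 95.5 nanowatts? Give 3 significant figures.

(5.44 × 10⁻⁶) / (95.5 × 10⁻⁹) = 0.05696 × 10³

57.0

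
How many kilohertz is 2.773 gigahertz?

giga = 10^9, kilo = 10^3; factor is 10^6.
2.773 × 10^6 = 2773000

2773000 kilohertz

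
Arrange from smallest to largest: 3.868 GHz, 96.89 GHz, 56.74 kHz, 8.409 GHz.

56.74 kHz < 3.868 GHz < 8.409 GHz < 96.89 GHz

3.868 GHz = 3868000000 Hz
96.89 GHz = 96890000000 Hz
56.74 kHz = 56740 Hz
8.409 GHz = 8409000000 Hz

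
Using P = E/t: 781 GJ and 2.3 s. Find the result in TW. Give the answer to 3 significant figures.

(781 × 10⁹) / (2.3) = 339.57 × 10⁹ W

0.340 TW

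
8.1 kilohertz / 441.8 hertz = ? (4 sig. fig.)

18.33

(8.1 × 10^3) / (441.8) = 0.018334 × 10^3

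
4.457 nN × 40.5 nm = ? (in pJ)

4.457e-9 × 40.5e-9 = 180.5085e-18 J

0.0001805085 pJ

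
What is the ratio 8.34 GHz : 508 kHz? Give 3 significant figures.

16400

(8.34e9) / (508e3) = 0.01642e6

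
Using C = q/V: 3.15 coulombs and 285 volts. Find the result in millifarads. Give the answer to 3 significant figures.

11.1 millifarads

(3.15) / (285) = 0.011053 F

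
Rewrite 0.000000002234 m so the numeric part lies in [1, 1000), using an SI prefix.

= 2.234 × 10⁻⁹ m; 10⁻⁹ is nano.

2.234 nm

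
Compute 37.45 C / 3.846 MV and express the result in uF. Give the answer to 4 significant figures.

9.737 uF

(37.45) / (3.846e6) = 9.73739e-6 F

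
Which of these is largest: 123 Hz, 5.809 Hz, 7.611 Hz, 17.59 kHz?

123 Hz = 123 Hz
5.809 Hz = 5.809 Hz
7.611 Hz = 7.611 Hz
17.59 kHz = 17590 Hz

17.59 kHz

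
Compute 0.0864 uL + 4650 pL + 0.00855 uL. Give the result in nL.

In nL:
  0.0864 uL = 0.0864 × 10³ nL = 86.4
  4650 pL = 4650 × 10⁻³ nL = 4.65
  0.00855 uL = 0.00855 × 10³ nL = 8.55
Sum: 86.4 + 4.65 + 8.55 = 99.6

99.6 nL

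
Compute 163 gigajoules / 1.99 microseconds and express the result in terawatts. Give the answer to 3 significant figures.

81900 terawatts

(163 × 10^9) / (1.99 × 10^-6) = 81.91 × 10^15 W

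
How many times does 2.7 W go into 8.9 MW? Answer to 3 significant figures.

(8.9 × 10⁶) / (2.7) = 3.296 × 10⁶

3300000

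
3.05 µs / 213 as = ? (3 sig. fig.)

14300000000

(3.05 × 10^-6) / (213 × 10^-18) = 0.01432 × 10^12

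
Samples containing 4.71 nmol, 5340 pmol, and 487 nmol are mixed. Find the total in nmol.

497.05 nmol

In nmol:
  4.71 nmol → 4.71
  5340 pmol = 5340e-3 nmol = 5.34
  487 nmol → 487
Sum: 4.71 + 5.34 + 487 = 497.05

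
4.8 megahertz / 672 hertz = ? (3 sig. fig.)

7140

(4.8 × 10⁶) / (672) = 0.007143 × 10⁶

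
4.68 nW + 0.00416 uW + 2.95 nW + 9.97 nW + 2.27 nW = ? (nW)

In nW:
  4.68 nW → 4.68
  0.00416 uW = 0.00416e3 nW = 4.16
  2.95 nW → 2.95
  9.97 nW → 9.97
  2.27 nW → 2.27
Sum: 4.68 + 4.16 + 2.95 + 9.97 + 2.27 = 24.03

24.03 nW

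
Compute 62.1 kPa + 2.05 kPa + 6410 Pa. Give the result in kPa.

70.56 kPa

In kPa:
  62.1 kPa → 62.1
  2.05 kPa → 2.05
  6410 Pa = 6410e-3 kPa = 6.41
Sum: 62.1 + 2.05 + 6.41 = 70.56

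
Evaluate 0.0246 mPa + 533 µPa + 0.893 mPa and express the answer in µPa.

In µPa:
  0.0246 mPa = 0.0246e3 µPa = 24.6
  533 µPa → 533
  0.893 mPa = 0.893e3 µPa = 893
Sum: 24.6 + 533 + 893 = 1450.6

1450.6 µPa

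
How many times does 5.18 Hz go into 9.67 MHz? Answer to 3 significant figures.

(9.67 × 10^6) / (5.18) = 1.867 × 10^6

1870000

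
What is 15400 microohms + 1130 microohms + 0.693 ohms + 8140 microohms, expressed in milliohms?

717.67 milliohms

In milliohms:
  15400 microohms = 15400 × 10⁻³ milliohms = 15.4
  1130 microohms = 1130 × 10⁻³ milliohms = 1.13
  0.693 ohms = 0.693 × 10³ milliohms = 693
  8140 microohms = 8140 × 10⁻³ milliohms = 8.14
Sum: 15.4 + 1.13 + 693 + 8.14 = 717.67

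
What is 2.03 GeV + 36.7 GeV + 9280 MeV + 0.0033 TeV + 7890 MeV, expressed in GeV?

59.2 GeV

In GeV:
  2.03 GeV → 2.03
  36.7 GeV → 36.7
  9280 MeV = 9280e-3 GeV = 9.28
  0.0033 TeV = 0.0033e3 GeV = 3.3
  7890 MeV = 7890e-3 GeV = 7.89
Sum: 2.03 + 36.7 + 9.28 + 3.3 + 7.89 = 59.2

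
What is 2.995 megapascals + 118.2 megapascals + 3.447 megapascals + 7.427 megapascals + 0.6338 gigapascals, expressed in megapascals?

In megapascals:
  2.995 megapascals → 2.995
  118.2 megapascals → 118.2
  3.447 megapascals → 3.447
  7.427 megapascals → 7.427
  0.6338 gigapascals = 0.6338 × 10^3 megapascals = 633.8
Sum: 2.995 + 118.2 + 3.447 + 7.427 + 633.8 = 765.869

765.869 megapascals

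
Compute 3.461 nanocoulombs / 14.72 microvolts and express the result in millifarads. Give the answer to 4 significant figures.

0.2351 millifarads

(3.461 × 10^-9) / (14.72 × 10^-6) = 0.235122 × 10^-3 F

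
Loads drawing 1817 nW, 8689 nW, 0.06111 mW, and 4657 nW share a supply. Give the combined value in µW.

76.273 µW

In µW:
  1817 nW = 1817 × 10^-3 µW = 1.817
  8689 nW = 8689 × 10^-3 µW = 8.689
  0.06111 mW = 0.06111 × 10^3 µW = 61.11
  4657 nW = 4657 × 10^-3 µW = 4.657
Sum: 1.817 + 8.689 + 61.11 + 4.657 = 76.273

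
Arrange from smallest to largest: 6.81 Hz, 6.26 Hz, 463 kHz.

6.81 Hz = 6.81 Hz
6.26 Hz = 6.26 Hz
463 kHz = 463000 Hz

6.26 Hz < 6.81 Hz < 463 kHz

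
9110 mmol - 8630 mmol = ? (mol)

0.48 mol

In mol:
  9110 mmol = 9110e-3 mol = 9.11
  8630 mmol = 8630e-3 mol = 8.63
Difference: 9.11 - 8.63 = 0.48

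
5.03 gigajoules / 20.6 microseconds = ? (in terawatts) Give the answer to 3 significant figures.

244 terawatts

(5.03 × 10⁹) / (20.6 × 10⁻⁶) = 0.24417 × 10¹⁵ W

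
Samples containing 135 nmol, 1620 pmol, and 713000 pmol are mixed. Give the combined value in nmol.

In nmol:
  135 nmol → 135
  1620 pmol = 1620e-3 nmol = 1.62
  713000 pmol = 713000e-3 nmol = 713
Sum: 135 + 1.62 + 713 = 849.62

849.62 nmol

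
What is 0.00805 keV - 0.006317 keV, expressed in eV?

1.733 eV

In eV:
  0.00805 keV = 0.00805 × 10^3 eV = 8.05
  0.006317 keV = 0.006317 × 10^3 eV = 6.317
Difference: 8.05 - 6.317 = 1.733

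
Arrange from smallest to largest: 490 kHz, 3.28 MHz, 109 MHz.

490 kHz < 3.28 MHz < 109 MHz

490 kHz = 490000 Hz
3.28 MHz = 3280000 Hz
109 MHz = 109000000 Hz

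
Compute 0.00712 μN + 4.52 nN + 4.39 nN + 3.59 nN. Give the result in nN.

19.62 nN

In nN:
  0.00712 μN = 0.00712 × 10^3 nN = 7.12
  4.52 nN → 4.52
  4.39 nN → 4.39
  3.59 nN → 3.59
Sum: 7.12 + 4.52 + 4.39 + 3.59 = 19.62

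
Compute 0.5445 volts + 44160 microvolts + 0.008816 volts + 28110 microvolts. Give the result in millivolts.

In millivolts:
  0.5445 volts = 0.5445e3 millivolts = 544.5
  44160 microvolts = 44160e-3 millivolts = 44.16
  0.008816 volts = 0.008816e3 millivolts = 8.816
  28110 microvolts = 28110e-3 millivolts = 28.11
Sum: 544.5 + 44.16 + 8.816 + 28.11 = 625.586

625.586 millivolts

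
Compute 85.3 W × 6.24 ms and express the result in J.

85.3 × 6.24 × 10⁻³ = 532.272 × 10⁻³ J

0.532272 J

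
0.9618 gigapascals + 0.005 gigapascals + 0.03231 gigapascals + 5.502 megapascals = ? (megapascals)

In megapascals:
  0.9618 gigapascals = 0.9618 × 10^3 megapascals = 961.8
  0.005 gigapascals = 0.005 × 10^3 megapascals = 5
  0.03231 gigapascals = 0.03231 × 10^3 megapascals = 32.31
  5.502 megapascals → 5.502
Sum: 961.8 + 5 + 32.31 + 5.502 = 1004.612

1004.612 megapascals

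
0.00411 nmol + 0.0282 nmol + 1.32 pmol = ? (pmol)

33.63 pmol

In pmol:
  0.00411 nmol = 0.00411e3 pmol = 4.11
  0.0282 nmol = 0.0282e3 pmol = 28.2
  1.32 pmol → 1.32
Sum: 4.11 + 28.2 + 1.32 = 33.63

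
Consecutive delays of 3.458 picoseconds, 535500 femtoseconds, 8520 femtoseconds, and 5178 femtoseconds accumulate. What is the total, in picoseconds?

552.656 picoseconds

In picoseconds:
  3.458 picoseconds → 3.458
  535500 femtoseconds = 535500 × 10⁻³ picoseconds = 535.5
  8520 femtoseconds = 8520 × 10⁻³ picoseconds = 8.52
  5178 femtoseconds = 5178 × 10⁻³ picoseconds = 5.178
Sum: 3.458 + 535.5 + 8.52 + 5.178 = 552.656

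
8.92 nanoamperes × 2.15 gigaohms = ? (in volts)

19.178 volts

8.92 × 10⁻⁹ × 2.15 × 10⁹ = 19.178 V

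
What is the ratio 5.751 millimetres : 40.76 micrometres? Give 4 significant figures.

141.1

(5.751 × 10⁻³) / (40.76 × 10⁻⁶) = 0.14109 × 10³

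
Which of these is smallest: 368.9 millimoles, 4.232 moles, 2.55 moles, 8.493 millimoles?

368.9 millimoles = 0.3689 moles
4.232 moles = 4.232 moles
2.55 moles = 2.55 moles
8.493 millimoles = 0.008493 moles

8.493 millimoles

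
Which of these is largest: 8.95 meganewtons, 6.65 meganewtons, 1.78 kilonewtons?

8.95 meganewtons

8.95 meganewtons = 8950000 newtons
6.65 meganewtons = 6650000 newtons
1.78 kilonewtons = 1780 newtons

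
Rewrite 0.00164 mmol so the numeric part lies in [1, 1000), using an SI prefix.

= 1.64 × 10⁻⁶ mol; 10⁻⁶ is micro.

1.64 µmol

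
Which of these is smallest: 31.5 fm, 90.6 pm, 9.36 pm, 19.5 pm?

31.5 fm

31.5 fm = 0.0000000000000315 m
90.6 pm = 0.0000000000906 m
9.36 pm = 0.00000000000936 m
19.5 pm = 0.0000000000195 m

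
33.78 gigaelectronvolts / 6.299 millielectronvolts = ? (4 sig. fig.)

5363000000000

(33.78 × 10⁹) / (6.299 × 10⁻³) = 5.3628 × 10¹²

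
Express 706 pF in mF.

pico = 1e-12, milli = 1e-3; factor is 1e-9.
706 × 1e-9 = 0.000000706

0.000000706 mF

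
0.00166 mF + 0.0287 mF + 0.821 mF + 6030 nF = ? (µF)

857.39 µF

In µF:
  0.00166 mF = 0.00166 × 10³ µF = 1.66
  0.0287 mF = 0.0287 × 10³ µF = 28.7
  0.821 mF = 0.821 × 10³ µF = 821
  6030 nF = 6030 × 10⁻³ µF = 6.03
Sum: 1.66 + 28.7 + 821 + 6.03 = 857.39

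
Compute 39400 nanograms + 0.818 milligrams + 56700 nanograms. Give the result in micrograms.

914.1 micrograms

In micrograms:
  39400 nanograms = 39400 × 10⁻³ micrograms = 39.4
  0.818 milligrams = 0.818 × 10³ micrograms = 818
  56700 nanograms = 56700 × 10⁻³ micrograms = 56.7
Sum: 39.4 + 818 + 56.7 = 914.1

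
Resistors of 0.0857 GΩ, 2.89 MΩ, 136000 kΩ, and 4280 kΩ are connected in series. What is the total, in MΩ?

In MΩ:
  0.0857 GΩ = 0.0857e3 MΩ = 85.7
  2.89 MΩ → 2.89
  136000 kΩ = 136000e-3 MΩ = 136
  4280 kΩ = 4280e-3 MΩ = 4.28
Sum: 85.7 + 2.89 + 136 + 4.28 = 228.87

228.87 MΩ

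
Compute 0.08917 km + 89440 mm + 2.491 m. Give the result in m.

In m:
  0.08917 km = 0.08917e3 m = 89.17
  89440 mm = 89440e-3 m = 89.44
  2.491 m → 2.491
Sum: 89.17 + 89.44 + 2.491 = 181.101

181.101 m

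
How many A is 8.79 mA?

0.00879 A

milli = 1e-3, (no prefix) = 1e0; factor is 1e-3.
8.79 × 1e-3 = 0.00879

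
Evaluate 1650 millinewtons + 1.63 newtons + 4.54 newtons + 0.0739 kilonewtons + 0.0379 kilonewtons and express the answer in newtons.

In newtons:
  1650 millinewtons = 1650e-3 newtons = 1.65
  1.63 newtons → 1.63
  4.54 newtons → 4.54
  0.0739 kilonewtons = 0.0739e3 newtons = 73.9
  0.0379 kilonewtons = 0.0379e3 newtons = 37.9
Sum: 1.65 + 1.63 + 4.54 + 73.9 + 37.9 = 119.62

119.62 newtons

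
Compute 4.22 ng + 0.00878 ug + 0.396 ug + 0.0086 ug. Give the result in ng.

417.6 ng

In ng:
  4.22 ng → 4.22
  0.00878 ug = 0.00878e3 ng = 8.78
  0.396 ug = 0.396e3 ng = 396
  0.0086 ug = 0.0086e3 ng = 8.6
Sum: 4.22 + 8.78 + 396 + 8.6 = 417.6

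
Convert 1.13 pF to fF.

pico = 1e-12, femto = 1e-15; factor is 1e3.
1.13 × 1e3 = 1130

1130 fF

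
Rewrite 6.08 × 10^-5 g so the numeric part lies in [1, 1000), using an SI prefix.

= 60.8 × 10^-6 g; 10^-6 is micro.

60.8 μg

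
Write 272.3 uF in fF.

micro = 1e-6, femto = 1e-15; factor is 1e9.
272.3 × 1e9 = 272300000000

272300000000 fF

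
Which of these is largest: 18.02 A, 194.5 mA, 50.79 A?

18.02 A = 18.02 A
194.5 mA = 0.1945 A
50.79 A = 50.79 A

50.79 A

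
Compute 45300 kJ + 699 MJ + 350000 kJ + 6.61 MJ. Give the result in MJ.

In MJ:
  45300 kJ = 45300 × 10⁻³ MJ = 45.3
  699 MJ → 699
  350000 kJ = 350000 × 10⁻³ MJ = 350
  6.61 MJ → 6.61
Sum: 45.3 + 699 + 350 + 6.61 = 1100.91

1100.91 MJ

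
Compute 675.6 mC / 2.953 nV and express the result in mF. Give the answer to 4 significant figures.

(675.6e-3) / (2.953e-9) = 228.784e6 F

228800000000 mF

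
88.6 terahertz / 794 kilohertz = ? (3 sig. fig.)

112000000

(88.6 × 10^12) / (794 × 10^3) = 0.1116 × 10^9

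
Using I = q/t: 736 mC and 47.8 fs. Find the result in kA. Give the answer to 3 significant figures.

15400000000 kA

(736e-3) / (47.8e-15) = 15.397e12 A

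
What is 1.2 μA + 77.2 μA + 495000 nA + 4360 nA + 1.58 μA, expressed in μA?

In μA:
  1.2 μA → 1.2
  77.2 μA → 77.2
  495000 nA = 495000e-3 μA = 495
  4360 nA = 4360e-3 μA = 4.36
  1.58 μA → 1.58
Sum: 1.2 + 77.2 + 495 + 4.36 + 1.58 = 579.34

579.34 μA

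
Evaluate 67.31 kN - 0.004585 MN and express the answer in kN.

In kN:
  67.31 kN → 67.31
  0.004585 MN = 0.004585 × 10³ kN = 4.585
Difference: 67.31 - 4.585 = 62.725

62.725 kN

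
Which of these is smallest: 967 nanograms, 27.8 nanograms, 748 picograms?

967 nanograms = 0.000000967 grams
27.8 nanograms = 0.0000000278 grams
748 picograms = 0.000000000748 grams

748 picograms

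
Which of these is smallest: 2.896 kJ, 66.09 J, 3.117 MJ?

2.896 kJ = 2896 J
66.09 J = 66.09 J
3.117 MJ = 3117000 J

66.09 J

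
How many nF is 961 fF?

0.000961 nF

femto = 1e-15, nano = 1e-9; factor is 1e-6.
961 × 1e-6 = 0.000961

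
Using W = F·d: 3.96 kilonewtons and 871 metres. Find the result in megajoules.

3.96 × 10^3 × 871 = 3449.16 × 10^3 J

3.44916 megajoules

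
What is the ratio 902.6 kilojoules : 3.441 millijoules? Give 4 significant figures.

262300000

(902.6 × 10³) / (3.441 × 10⁻³) = 262.31 × 10⁶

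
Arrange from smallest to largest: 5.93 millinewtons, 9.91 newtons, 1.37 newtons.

5.93 millinewtons < 1.37 newtons < 9.91 newtons

5.93 millinewtons = 0.00593 newtons
9.91 newtons = 9.91 newtons
1.37 newtons = 1.37 newtons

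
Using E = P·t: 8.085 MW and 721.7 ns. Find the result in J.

8.085 × 10^6 × 721.7 × 10^-9 = 5834.9445 × 10^-3 J

5.8349445 J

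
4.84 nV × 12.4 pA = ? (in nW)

4.84 × 10⁻⁹ × 12.4 × 10⁻¹² = 60.016 × 10⁻²¹ W

0.000000000060016 nW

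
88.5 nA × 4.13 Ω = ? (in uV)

0.365505 uV

88.5 × 10^-9 × 4.13 = 365.505 × 10^-9 V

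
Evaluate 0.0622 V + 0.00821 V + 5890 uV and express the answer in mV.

76.3 mV

In mV:
  0.0622 V = 0.0622 × 10³ mV = 62.2
  0.00821 V = 0.00821 × 10³ mV = 8.21
  5890 uV = 5890 × 10⁻³ mV = 5.89
Sum: 62.2 + 8.21 + 5.89 = 76.3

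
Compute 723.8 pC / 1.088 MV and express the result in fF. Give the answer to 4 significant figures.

0.6653 fF

(723.8 × 10⁻¹²) / (1.088 × 10⁶) = 665.257 × 10⁻¹⁸ F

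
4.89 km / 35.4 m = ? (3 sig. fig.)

(4.89 × 10³) / (35.4) = 0.1381 × 10³

138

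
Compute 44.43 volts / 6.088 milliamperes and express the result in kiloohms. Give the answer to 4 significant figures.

(44.43) / (6.088e-3) = 7.29796e3 Ω

7.298 kiloohms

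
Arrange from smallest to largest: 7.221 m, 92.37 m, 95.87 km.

7.221 m < 92.37 m < 95.87 km

7.221 m = 7.221 m
92.37 m = 92.37 m
95.87 km = 95870 m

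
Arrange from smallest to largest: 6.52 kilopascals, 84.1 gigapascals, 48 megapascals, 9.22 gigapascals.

6.52 kilopascals = 6520 pascals
84.1 gigapascals = 84100000000 pascals
48 megapascals = 48000000 pascals
9.22 gigapascals = 9220000000 pascals

6.52 kilopascals < 48 megapascals < 9.22 gigapascals < 84.1 gigapascals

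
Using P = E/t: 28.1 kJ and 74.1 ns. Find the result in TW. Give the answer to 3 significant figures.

0.379 TW

(28.1e3) / (74.1e-9) = 0.37922e12 W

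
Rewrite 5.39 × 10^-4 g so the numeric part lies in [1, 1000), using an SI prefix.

= 539 × 10^-6 g; 10^-6 is micro.

539 μg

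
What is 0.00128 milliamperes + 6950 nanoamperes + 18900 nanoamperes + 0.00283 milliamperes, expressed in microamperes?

29.96 microamperes

In microamperes:
  0.00128 milliamperes = 0.00128 × 10³ microamperes = 1.28
  6950 nanoamperes = 6950 × 10⁻³ microamperes = 6.95
  18900 nanoamperes = 18900 × 10⁻³ microamperes = 18.9
  0.00283 milliamperes = 0.00283 × 10³ microamperes = 2.83
Sum: 1.28 + 6.95 + 18.9 + 2.83 = 29.96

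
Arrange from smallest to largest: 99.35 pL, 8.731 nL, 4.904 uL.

99.35 pL < 8.731 nL < 4.904 uL

99.35 pL = 0.00000000009935 L
8.731 nL = 0.000000008731 L
4.904 uL = 0.000004904 L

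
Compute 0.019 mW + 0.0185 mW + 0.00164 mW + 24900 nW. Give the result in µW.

In µW:
  0.019 mW = 0.019 × 10³ µW = 19
  0.0185 mW = 0.0185 × 10³ µW = 18.5
  0.00164 mW = 0.00164 × 10³ µW = 1.64
  24900 nW = 24900 × 10⁻³ µW = 24.9
Sum: 19 + 18.5 + 1.64 + 24.9 = 64.04

64.04 µW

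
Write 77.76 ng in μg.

nano = 10⁻⁹, micro = 10⁻⁶; factor is 10⁻³.
77.76 × 10⁻³ = 0.07776

0.07776 μg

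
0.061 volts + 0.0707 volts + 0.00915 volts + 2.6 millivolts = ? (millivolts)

In millivolts:
  0.061 volts = 0.061 × 10³ millivolts = 61
  0.0707 volts = 0.0707 × 10³ millivolts = 70.7
  0.00915 volts = 0.00915 × 10³ millivolts = 9.15
  2.6 millivolts → 2.6
Sum: 61 + 70.7 + 9.15 + 2.6 = 143.45

143.45 millivolts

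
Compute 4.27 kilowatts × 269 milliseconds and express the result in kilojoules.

4.27 × 10^3 × 269 × 10^-3 = 1148.63 J

1.14863 kilojoules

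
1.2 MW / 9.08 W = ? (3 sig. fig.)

132000

(1.2 × 10⁶) / (9.08) = 0.1322 × 10⁶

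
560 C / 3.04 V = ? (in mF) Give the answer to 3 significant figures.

(560) / (3.04) = 184.21 F

184000 mF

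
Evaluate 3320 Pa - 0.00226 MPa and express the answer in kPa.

1.06 kPa

In kPa:
  3320 Pa = 3320e-3 kPa = 3.32
  0.00226 MPa = 0.00226e3 kPa = 2.26
Difference: 3.32 - 2.26 = 1.06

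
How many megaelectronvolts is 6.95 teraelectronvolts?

tera = 10^12, mega = 10^6; factor is 10^6.
6.95 × 10^6 = 6950000

6950000 megaelectronvolts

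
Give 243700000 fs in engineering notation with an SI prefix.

243.7 ns

= 243.7e-9 s; 1e-9 is nano.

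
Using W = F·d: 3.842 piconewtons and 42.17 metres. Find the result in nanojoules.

3.842e-12 × 42.17 = 162.01714e-12 J

0.16201714 nanojoules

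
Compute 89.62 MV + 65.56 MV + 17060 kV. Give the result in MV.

In MV:
  89.62 MV → 89.62
  65.56 MV → 65.56
  17060 kV = 17060e-3 MV = 17.06
Sum: 89.62 + 65.56 + 17.06 = 172.24

172.24 MV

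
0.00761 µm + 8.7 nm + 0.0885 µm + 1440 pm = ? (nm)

106.25 nm

In nm:
  0.00761 µm = 0.00761e3 nm = 7.61
  8.7 nm → 8.7
  0.0885 µm = 0.0885e3 nm = 88.5
  1440 pm = 1440e-3 nm = 1.44
Sum: 7.61 + 8.7 + 88.5 + 1.44 = 106.25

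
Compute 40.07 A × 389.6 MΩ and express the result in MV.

40.07 × 389.6e6 = 15611.272e6 V

15611.272 MV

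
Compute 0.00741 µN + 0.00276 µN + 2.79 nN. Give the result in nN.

12.96 nN

In nN:
  0.00741 µN = 0.00741 × 10³ nN = 7.41
  0.00276 µN = 0.00276 × 10³ nN = 2.76
  2.79 nN → 2.79
Sum: 7.41 + 2.76 + 2.79 = 12.96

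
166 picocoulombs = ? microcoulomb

pico = 10⁻¹², micro = 10⁻⁶; factor is 10⁻⁶.
166 × 10⁻⁶ = 0.000166

0.000166 microcoulombs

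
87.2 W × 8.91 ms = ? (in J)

0.776952 J

87.2 × 8.91 × 10⁻³ = 776.952 × 10⁻³ J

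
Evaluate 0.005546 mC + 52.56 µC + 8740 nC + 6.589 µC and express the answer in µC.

73.435 µC

In µC:
  0.005546 mC = 0.005546e3 µC = 5.546
  52.56 µC → 52.56
  8740 nC = 8740e-3 µC = 8.74
  6.589 µC → 6.589
Sum: 5.546 + 52.56 + 8.74 + 6.589 = 73.435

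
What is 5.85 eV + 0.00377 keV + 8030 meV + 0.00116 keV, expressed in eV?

18.81 eV

In eV:
  5.85 eV → 5.85
  0.00377 keV = 0.00377 × 10³ eV = 3.77
  8030 meV = 8030 × 10⁻³ eV = 8.03
  0.00116 keV = 0.00116 × 10³ eV = 1.16
Sum: 5.85 + 3.77 + 8.03 + 1.16 = 18.81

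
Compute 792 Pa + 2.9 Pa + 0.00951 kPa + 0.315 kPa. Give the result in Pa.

1119.41 Pa

In Pa:
  792 Pa → 792
  2.9 Pa → 2.9
  0.00951 kPa = 0.00951 × 10^3 Pa = 9.51
  0.315 kPa = 0.315 × 10^3 Pa = 315
Sum: 792 + 2.9 + 9.51 + 315 = 1119.41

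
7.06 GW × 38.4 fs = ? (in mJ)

7.06 × 10^9 × 38.4 × 10^-15 = 271.104 × 10^-6 J

0.271104 mJ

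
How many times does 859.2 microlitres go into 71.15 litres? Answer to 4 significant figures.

(71.15) / (859.2 × 10^-6) = 0.08281 × 10^6

82810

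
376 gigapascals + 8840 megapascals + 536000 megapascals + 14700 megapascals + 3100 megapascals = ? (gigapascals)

In gigapascals:
  376 gigapascals → 376
  8840 megapascals = 8840 × 10^-3 gigapascals = 8.84
  536000 megapascals = 536000 × 10^-3 gigapascals = 536
  14700 megapascals = 14700 × 10^-3 gigapascals = 14.7
  3100 megapascals = 3100 × 10^-3 gigapascals = 3.1
Sum: 376 + 8.84 + 536 + 14.7 + 3.1 = 938.64

938.64 gigapascals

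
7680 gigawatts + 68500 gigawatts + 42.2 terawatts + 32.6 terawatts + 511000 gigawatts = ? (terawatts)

661.98 terawatts

In terawatts:
  7680 gigawatts = 7680 × 10⁻³ terawatts = 7.68
  68500 gigawatts = 68500 × 10⁻³ terawatts = 68.5
  42.2 terawatts → 42.2
  32.6 terawatts → 32.6
  511000 gigawatts = 511000 × 10⁻³ terawatts = 511
Sum: 7.68 + 68.5 + 42.2 + 32.6 + 511 = 661.98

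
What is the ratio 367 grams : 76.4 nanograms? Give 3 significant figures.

(367) / (76.4 × 10^-9) = 4.804 × 10^9

4800000000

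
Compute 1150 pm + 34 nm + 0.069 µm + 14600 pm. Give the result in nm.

118.75 nm

In nm:
  1150 pm = 1150e-3 nm = 1.15
  34 nm → 34
  0.069 µm = 0.069e3 nm = 69
  14600 pm = 14600e-3 nm = 14.6
Sum: 1.15 + 34 + 69 + 14.6 = 118.75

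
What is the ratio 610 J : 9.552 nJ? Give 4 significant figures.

63860000000

(610) / (9.552 × 10⁻⁹) = 63.861 × 10⁹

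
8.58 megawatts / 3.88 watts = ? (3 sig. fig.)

(8.58 × 10⁶) / (3.88) = 2.211 × 10⁶

2210000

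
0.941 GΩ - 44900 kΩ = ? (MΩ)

In MΩ:
  0.941 GΩ = 0.941 × 10^3 MΩ = 941
  44900 kΩ = 44900 × 10^-3 MΩ = 44.9
Difference: 941 - 44.9 = 896.1

896.1 MΩ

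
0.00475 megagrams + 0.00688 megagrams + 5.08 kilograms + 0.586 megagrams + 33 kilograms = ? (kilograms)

In kilograms:
  0.00475 megagrams = 0.00475 × 10^3 kilograms = 4.75
  0.00688 megagrams = 0.00688 × 10^3 kilograms = 6.88
  5.08 kilograms → 5.08
  0.586 megagrams = 0.586 × 10^3 kilograms = 586
  33 kilograms → 33
Sum: 4.75 + 6.88 + 5.08 + 586 + 33 = 635.71

635.71 kilograms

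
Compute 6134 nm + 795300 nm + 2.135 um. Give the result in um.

In um:
  6134 nm = 6134e-3 um = 6.134
  795300 nm = 795300e-3 um = 795.3
  2.135 um → 2.135
Sum: 6.134 + 795.3 + 2.135 = 803.569

803.569 um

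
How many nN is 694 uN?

micro = 10^-6, nano = 10^-9; factor is 10^3.
694 × 10^3 = 694000

694000 nN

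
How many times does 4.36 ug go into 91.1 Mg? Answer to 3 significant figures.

(91.1 × 10⁶) / (4.36 × 10⁻⁶) = 20.89 × 10¹²

20900000000000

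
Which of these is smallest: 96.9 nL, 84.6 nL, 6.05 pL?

96.9 nL = 0.0000000969 L
84.6 nL = 0.0000000846 L
6.05 pL = 0.00000000000605 L

6.05 pL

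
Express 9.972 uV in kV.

0.000000009972 kV

micro = 10⁻⁶, kilo = 10³; factor is 10⁻⁹.
9.972 × 10⁻⁹ = 0.000000009972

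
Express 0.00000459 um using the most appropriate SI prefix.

4.59 pm

= 4.59e-12 m; 1e-12 is pico.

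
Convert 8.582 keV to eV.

kilo = 1e3, (no prefix) = 1e0; factor is 1e3.
8.582 × 1e3 = 8582

8582 eV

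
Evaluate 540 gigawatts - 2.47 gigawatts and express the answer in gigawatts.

537.53 gigawatts

In gigawatts:
  540 gigawatts → 540
  2.47 gigawatts → 2.47
Difference: 540 - 2.47 = 537.53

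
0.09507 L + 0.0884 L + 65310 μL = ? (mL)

248.78 mL

In mL:
  0.09507 L = 0.09507 × 10^3 mL = 95.07
  0.0884 L = 0.0884 × 10^3 mL = 88.4
  65310 μL = 65310 × 10^-3 mL = 65.31
Sum: 95.07 + 88.4 + 65.31 = 248.78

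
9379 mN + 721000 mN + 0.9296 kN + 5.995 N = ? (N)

In N:
  9379 mN = 9379 × 10^-3 N = 9.379
  721000 mN = 721000 × 10^-3 N = 721
  0.9296 kN = 0.9296 × 10^3 N = 929.6
  5.995 N → 5.995
Sum: 9.379 + 721 + 929.6 + 5.995 = 1665.974

1665.974 N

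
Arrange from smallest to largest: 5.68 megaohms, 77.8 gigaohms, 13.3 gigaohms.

5.68 megaohms < 13.3 gigaohms < 77.8 gigaohms

5.68 megaohms = 5680000 ohms
77.8 gigaohms = 77800000000 ohms
13.3 gigaohms = 13300000000 ohms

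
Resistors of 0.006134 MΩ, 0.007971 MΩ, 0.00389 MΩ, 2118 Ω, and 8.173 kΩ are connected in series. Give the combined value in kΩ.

28.286 kΩ

In kΩ:
  0.006134 MΩ = 0.006134 × 10³ kΩ = 6.134
  0.007971 MΩ = 0.007971 × 10³ kΩ = 7.971
  0.00389 MΩ = 0.00389 × 10³ kΩ = 3.89
  2118 Ω = 2118 × 10⁻³ kΩ = 2.118
  8.173 kΩ → 8.173
Sum: 6.134 + 7.971 + 3.89 + 2.118 + 8.173 = 28.286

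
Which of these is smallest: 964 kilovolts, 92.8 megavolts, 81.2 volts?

81.2 volts

964 kilovolts = 964000 volts
92.8 megavolts = 92800000 volts
81.2 volts = 81.2 volts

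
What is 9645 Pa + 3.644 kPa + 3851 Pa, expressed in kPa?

17.14 kPa

In kPa:
  9645 Pa = 9645e-3 kPa = 9.645
  3.644 kPa → 3.644
  3851 Pa = 3851e-3 kPa = 3.851
Sum: 9.645 + 3.644 + 3.851 = 17.14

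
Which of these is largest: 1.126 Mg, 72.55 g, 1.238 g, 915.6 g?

1.126 Mg

1.126 Mg = 1126000 g
72.55 g = 72.55 g
1.238 g = 1.238 g
915.6 g = 915.6 g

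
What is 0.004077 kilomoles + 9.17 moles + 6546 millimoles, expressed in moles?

19.793 moles

In moles:
  0.004077 kilomoles = 0.004077 × 10^3 moles = 4.077
  9.17 moles → 9.17
  6546 millimoles = 6546 × 10^-3 moles = 6.546
Sum: 4.077 + 9.17 + 6.546 = 19.793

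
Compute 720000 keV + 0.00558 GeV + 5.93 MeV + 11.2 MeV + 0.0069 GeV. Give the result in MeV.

In MeV:
  720000 keV = 720000 × 10^-3 MeV = 720
  0.00558 GeV = 0.00558 × 10^3 MeV = 5.58
  5.93 MeV → 5.93
  11.2 MeV → 11.2
  0.0069 GeV = 0.0069 × 10^3 MeV = 6.9
Sum: 720 + 5.58 + 5.93 + 11.2 + 6.9 = 749.61

749.61 MeV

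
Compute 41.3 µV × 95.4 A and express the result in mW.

41.3e-6 × 95.4 = 3940.02e-6 W

3.94002 mW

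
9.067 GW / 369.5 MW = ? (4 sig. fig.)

24.54

(9.067e9) / (369.5e6) = 0.024539e3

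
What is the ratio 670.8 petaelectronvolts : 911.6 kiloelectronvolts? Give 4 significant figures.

(670.8e15) / (911.6e3) = 0.73585e12

735800000000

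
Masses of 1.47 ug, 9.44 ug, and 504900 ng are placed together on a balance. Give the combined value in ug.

515.81 ug

In ug:
  1.47 ug → 1.47
  9.44 ug → 9.44
  504900 ng = 504900 × 10^-3 ug = 504.9
Sum: 1.47 + 9.44 + 504.9 = 515.81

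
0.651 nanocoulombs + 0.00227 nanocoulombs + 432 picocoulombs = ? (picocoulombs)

1085.27 picocoulombs

In picocoulombs:
  0.651 nanocoulombs = 0.651 × 10^3 picocoulombs = 651
  0.00227 nanocoulombs = 0.00227 × 10^3 picocoulombs = 2.27
  432 picocoulombs → 432
Sum: 651 + 2.27 + 432 = 1085.27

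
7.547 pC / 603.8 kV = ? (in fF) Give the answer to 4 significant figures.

(7.547 × 10^-12) / (603.8 × 10^3) = 0.0124992 × 10^-15 F

0.01250 fF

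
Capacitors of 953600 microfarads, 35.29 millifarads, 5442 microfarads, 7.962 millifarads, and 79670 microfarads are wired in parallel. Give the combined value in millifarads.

In millifarads:
  953600 microfarads = 953600 × 10^-3 millifarads = 953.6
  35.29 millifarads → 35.29
  5442 microfarads = 5442 × 10^-3 millifarads = 5.442
  7.962 millifarads → 7.962
  79670 microfarads = 79670 × 10^-3 millifarads = 79.67
Sum: 953.6 + 35.29 + 5.442 + 7.962 + 79.67 = 1081.964

1081.964 millifarads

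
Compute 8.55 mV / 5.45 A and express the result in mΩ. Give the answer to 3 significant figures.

(8.55 × 10⁻³) / (5.45) = 1.5688 × 10⁻³ Ω

1.57 mΩ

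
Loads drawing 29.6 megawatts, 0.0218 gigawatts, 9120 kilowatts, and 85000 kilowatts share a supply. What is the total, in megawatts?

145.52 megawatts

In megawatts:
  29.6 megawatts → 29.6
  0.0218 gigawatts = 0.0218e3 megawatts = 21.8
  9120 kilowatts = 9120e-3 megawatts = 9.12
  85000 kilowatts = 85000e-3 megawatts = 85
Sum: 29.6 + 21.8 + 9.12 + 85 = 145.52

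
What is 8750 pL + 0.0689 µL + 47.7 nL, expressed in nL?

In nL:
  8750 pL = 8750e-3 nL = 8.75
  0.0689 µL = 0.0689e3 nL = 68.9
  47.7 nL → 47.7
Sum: 8.75 + 68.9 + 47.7 = 125.35

125.35 nL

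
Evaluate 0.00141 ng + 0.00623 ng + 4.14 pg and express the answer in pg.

In pg:
  0.00141 ng = 0.00141e3 pg = 1.41
  0.00623 ng = 0.00623e3 pg = 6.23
  4.14 pg → 4.14
Sum: 1.41 + 6.23 + 4.14 = 11.78

11.78 pg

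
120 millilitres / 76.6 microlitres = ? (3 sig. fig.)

1570

(120 × 10^-3) / (76.6 × 10^-6) = 1.567 × 10^3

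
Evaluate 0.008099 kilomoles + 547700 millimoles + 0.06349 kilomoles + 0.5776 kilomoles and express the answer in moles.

In moles:
  0.008099 kilomoles = 0.008099 × 10³ moles = 8.099
  547700 millimoles = 547700 × 10⁻³ moles = 547.7
  0.06349 kilomoles = 0.06349 × 10³ moles = 63.49
  0.5776 kilomoles = 0.5776 × 10³ moles = 577.6
Sum: 8.099 + 547.7 + 63.49 + 577.6 = 1196.889

1196.889 moles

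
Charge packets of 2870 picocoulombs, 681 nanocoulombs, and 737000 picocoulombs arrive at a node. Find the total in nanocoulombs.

1420.87 nanocoulombs

In nanocoulombs:
  2870 picocoulombs = 2870e-3 nanocoulombs = 2.87
  681 nanocoulombs → 681
  737000 picocoulombs = 737000e-3 nanocoulombs = 737
Sum: 2.87 + 681 + 737 = 1420.87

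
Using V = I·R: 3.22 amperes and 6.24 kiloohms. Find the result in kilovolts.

20.0928 kilovolts

3.22 × 6.24 × 10^3 = 20.0928 × 10^3 V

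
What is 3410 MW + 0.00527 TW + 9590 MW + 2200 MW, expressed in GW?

20.47 GW

In GW:
  3410 MW = 3410e-3 GW = 3.41
  0.00527 TW = 0.00527e3 GW = 5.27
  9590 MW = 9590e-3 GW = 9.59
  2200 MW = 2200e-3 GW = 2.2
Sum: 3.41 + 5.27 + 9.59 + 2.2 = 20.47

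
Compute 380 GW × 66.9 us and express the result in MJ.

380e9 × 66.9e-6 = 25422e3 J

25.422 MJ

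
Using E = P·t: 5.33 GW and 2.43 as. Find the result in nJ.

12.9519 nJ

5.33 × 10⁹ × 2.43 × 10⁻¹⁸ = 12.9519 × 10⁻⁹ J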